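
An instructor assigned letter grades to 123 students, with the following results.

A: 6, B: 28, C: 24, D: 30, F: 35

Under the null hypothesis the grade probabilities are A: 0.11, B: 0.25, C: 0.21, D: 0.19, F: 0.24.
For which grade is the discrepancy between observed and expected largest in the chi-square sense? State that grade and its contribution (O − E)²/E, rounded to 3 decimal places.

Expected counts E_i = n·p_i: 123×0.11 = 13.53, 123×0.25 = 30.75, 123×0.21 = 25.83, 123×0.19 = 23.37, 123×0.24 = 29.52.
cat         O        E   (O−E)²/E
A           6    13.53     4.1908
B          28    30.75     0.2459
C          24    25.83     0.1297
D          30    23.37     1.8809
F          35    29.52     1.0173
The largest term is for A: 4.191.

A, 4.191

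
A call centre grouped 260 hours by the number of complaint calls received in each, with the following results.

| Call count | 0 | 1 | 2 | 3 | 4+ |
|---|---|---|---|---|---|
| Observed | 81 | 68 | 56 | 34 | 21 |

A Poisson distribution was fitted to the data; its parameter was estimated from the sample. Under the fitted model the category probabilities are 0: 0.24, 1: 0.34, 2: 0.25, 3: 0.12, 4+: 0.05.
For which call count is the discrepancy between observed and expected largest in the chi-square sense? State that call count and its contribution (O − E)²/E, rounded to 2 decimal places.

0, 5.54

Expected counts E_i = n·p_i: 260×0.24 = 62.4, 260×0.34 = 88.4, 260×0.25 = 65, 260×0.12 = 31.2, 260×0.05 = 13.
cat         O        E   (O−E)²/E
0          81     62.4      5.544
1          68     88.4      4.708
2          56       65      1.246
3          34     31.2      0.251
4+         21       13      4.923
The largest term is for 0: 5.54.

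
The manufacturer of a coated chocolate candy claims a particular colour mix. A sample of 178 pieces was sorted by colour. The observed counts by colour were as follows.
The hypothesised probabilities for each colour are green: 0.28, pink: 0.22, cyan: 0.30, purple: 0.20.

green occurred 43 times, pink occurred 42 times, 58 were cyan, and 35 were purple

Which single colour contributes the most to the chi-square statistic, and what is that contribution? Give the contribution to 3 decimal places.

Expected counts E_i = n·p_i: 178×0.28 = 49.84, 178×0.22 = 39.16, 178×0.30 = 53.4, 178×0.20 = 35.6.
green: (43 − 49.84)²/49.84 = 46.7856/49.84 = 0.9387
pink: (42 − 39.16)²/39.16 = 8.0656/39.16 = 0.2060
cyan: (58 − 53.4)²/53.4 = 21.16/53.4 = 0.3963
purple: (35 − 35.6)²/35.6 = 0.36/35.6 = 0.0101
The largest term is for green: 0.939.

green, 0.939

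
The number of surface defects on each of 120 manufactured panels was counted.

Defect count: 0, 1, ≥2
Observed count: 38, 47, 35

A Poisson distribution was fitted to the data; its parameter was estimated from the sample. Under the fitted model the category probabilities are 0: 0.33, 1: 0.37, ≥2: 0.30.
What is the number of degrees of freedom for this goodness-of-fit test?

1

There are k = 3 categories and 1 parameter estimated from the data, so df = 3 − 1 − 1 = 1.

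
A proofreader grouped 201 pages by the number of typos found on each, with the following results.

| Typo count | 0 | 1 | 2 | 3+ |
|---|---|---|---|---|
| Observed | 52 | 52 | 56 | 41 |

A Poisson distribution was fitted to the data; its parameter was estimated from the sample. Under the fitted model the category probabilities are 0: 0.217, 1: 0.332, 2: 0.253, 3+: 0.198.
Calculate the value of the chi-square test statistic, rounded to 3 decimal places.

Expected counts E_i = n·p_i: 201×0.217 = 43.617, 201×0.332 = 66.732, 201×0.253 = 50.853, 201×0.198 = 39.798.
cat         O        E   (O−E)²/E
0          52   43.617     1.6112
1          52   66.732     3.2523
2          56   50.853     0.5209
3+         41   39.798     0.0363
Sum = 5.421

5.421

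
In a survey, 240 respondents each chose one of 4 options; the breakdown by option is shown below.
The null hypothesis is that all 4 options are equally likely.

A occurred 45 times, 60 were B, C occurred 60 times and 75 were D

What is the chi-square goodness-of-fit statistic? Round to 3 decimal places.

7.500

Under H₀ each category has probability 1/4, so each expected count is 240/4 = 60.
A: (45 − 60)²/60 = 225/60 = 3.7500
B: (60 − 60)²/60 = 0/60 = 0.0000
C: (60 − 60)²/60 = 0/60 = 0.0000
D: (75 − 60)²/60 = 225/60 = 3.7500
Sum = 7.500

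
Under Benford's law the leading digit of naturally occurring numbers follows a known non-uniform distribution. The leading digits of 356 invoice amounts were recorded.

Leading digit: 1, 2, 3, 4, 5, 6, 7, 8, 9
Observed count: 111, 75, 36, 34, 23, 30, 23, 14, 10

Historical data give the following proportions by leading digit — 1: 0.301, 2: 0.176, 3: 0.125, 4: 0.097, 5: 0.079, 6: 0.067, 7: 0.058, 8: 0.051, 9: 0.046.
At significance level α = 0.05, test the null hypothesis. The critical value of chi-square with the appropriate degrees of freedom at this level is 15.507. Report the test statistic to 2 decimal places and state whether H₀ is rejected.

10.42; do not reject

Expected counts E_i = n·p_i: 356×0.301 = 107.156, 356×0.176 = 62.656, 356×0.125 = 44.5, 356×0.097 = 34.532, 356×0.079 = 28.124, 356×0.067 = 23.852, 356×0.058 = 20.648, 356×0.051 = 18.156, 356×0.046 = 16.376.
cat         O        E   (O−E)²/E
1         111  107.156      0.138
2          75   62.656      2.432
3          36     44.5      1.624
4          34   34.532      0.008
5          23   28.124      0.934
6          30   23.852      1.585
7          23   20.648      0.268
8          14   18.156      0.951
9          10   16.376      2.482
Sum = 10.42
df = 8. Since 10.42 < 15.507, we do not reject H₀.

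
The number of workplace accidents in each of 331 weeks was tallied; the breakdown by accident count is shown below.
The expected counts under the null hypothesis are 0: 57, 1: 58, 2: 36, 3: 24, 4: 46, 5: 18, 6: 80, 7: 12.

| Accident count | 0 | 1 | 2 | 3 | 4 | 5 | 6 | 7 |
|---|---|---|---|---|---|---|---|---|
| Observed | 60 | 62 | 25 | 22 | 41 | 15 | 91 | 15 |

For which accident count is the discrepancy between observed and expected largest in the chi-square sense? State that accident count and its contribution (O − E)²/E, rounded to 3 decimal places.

0: (60 − 57)²/57 = 9/57 = 0.1579
1: (62 − 58)²/58 = 16/58 = 0.2759
2: (25 − 36)²/36 = 121/36 = 3.3611
3: (22 − 24)²/24 = 4/24 = 0.1667
4: (41 − 46)²/46 = 25/46 = 0.5435
5: (15 − 18)²/18 = 9/18 = 0.5000
6: (91 − 80)²/80 = 121/80 = 1.5125
7: (15 − 12)²/12 = 9/12 = 0.7500
The largest term is for 2: 3.361.

2, 3.361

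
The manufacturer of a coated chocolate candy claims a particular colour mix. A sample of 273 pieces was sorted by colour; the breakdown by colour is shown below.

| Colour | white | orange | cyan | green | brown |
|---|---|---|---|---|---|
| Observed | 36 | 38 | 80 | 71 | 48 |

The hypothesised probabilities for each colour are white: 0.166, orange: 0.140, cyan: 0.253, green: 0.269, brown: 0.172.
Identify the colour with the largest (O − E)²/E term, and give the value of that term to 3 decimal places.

white, 1.916

Expected counts E_i = n·p_i: 273×0.166 = 45.318, 273×0.140 = 38.22, 273×0.253 = 69.069, 273×0.269 = 73.437, 273×0.172 = 46.956.
χ² = (36−45.318)²/45.318 + (38−38.22)²/38.22 + (80−69.069)²/69.069 + (71−73.437)²/73.437 + (48−46.956)²/46.956
   = 1.9159 + 0.0013 + 1.7300 + 0.0809 + 0.0232
The largest term is for white: 1.916.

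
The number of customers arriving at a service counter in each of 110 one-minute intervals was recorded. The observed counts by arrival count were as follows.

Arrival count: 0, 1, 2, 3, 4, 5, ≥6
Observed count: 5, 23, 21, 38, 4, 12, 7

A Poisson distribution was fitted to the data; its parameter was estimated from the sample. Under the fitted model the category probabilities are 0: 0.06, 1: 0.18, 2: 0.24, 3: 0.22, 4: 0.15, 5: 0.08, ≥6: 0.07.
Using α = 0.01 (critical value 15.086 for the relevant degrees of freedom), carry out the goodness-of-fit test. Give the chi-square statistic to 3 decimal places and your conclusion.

20.576; reject

Expected counts E_i = n·p_i: 110×0.06 = 6.6, 110×0.18 = 19.8, 110×0.24 = 26.4, 110×0.22 = 24.2, 110×0.15 = 16.5, 110×0.08 = 8.8, 110×0.07 = 7.7.
cat         O        E   (O−E)²/E
0           5      6.6     0.3879
1          23     19.8     0.5172
2          21     26.4     1.1045
3          38     24.2     7.8694
4           4     16.5     9.4697
5          12      8.8     1.1636
≥6          7      7.7     0.0636
Sum = 20.576
df = 5. Since 20.576 > 15.086, we reject H₀.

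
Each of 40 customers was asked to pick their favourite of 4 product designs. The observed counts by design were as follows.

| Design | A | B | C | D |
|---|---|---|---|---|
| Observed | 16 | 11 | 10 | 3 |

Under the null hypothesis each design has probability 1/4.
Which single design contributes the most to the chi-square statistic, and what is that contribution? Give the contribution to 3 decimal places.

Under H₀ each category has probability 1/4, so each expected count is 40/4 = 10.
A: (16 − 10)²/10 = 36/10 = 3.6000
B: (11 − 10)²/10 = 1/10 = 0.1000
C: (10 − 10)²/10 = 0/10 = 0.0000
D: (3 − 10)²/10 = 49/10 = 4.9000
The largest term is for D: 4.900.

D, 4.900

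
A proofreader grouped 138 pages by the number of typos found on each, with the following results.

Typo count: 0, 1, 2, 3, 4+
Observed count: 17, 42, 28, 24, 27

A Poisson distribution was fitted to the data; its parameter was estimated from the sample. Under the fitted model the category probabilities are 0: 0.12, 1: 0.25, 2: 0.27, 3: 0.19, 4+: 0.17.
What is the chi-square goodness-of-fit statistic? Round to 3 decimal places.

4.666

Expected counts E_i = n·p_i: 138×0.12 = 16.56, 138×0.25 = 34.5, 138×0.27 = 37.26, 138×0.19 = 26.22, 138×0.17 = 23.46.
χ² = (17−16.56)²/16.56 + (42−34.5)²/34.5 + (28−37.26)²/37.26 + (24−26.22)²/26.22 + (27−23.46)²/23.46
   = 0.0117 + 1.6304 + 2.3013 + 0.1880 + 0.5342
Sum = 4.666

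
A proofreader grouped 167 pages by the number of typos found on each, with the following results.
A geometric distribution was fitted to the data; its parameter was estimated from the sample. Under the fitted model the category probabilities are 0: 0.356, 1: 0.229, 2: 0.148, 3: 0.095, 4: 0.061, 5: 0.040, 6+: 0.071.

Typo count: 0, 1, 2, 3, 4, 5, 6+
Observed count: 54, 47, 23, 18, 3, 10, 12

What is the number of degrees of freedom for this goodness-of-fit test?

There are k = 7 categories and 1 parameter estimated from the data, so df = 7 − 1 − 1 = 5.

5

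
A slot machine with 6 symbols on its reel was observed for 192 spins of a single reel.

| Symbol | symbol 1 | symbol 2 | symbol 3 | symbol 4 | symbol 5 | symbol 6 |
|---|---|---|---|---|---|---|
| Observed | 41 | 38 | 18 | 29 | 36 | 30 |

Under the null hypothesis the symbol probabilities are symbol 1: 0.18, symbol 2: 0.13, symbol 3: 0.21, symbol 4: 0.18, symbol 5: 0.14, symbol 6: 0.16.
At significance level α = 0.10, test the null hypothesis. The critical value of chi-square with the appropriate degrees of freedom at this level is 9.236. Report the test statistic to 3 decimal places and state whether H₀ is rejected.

24.374; reject

Expected counts E_i = n·p_i: 192×0.18 = 34.56, 192×0.13 = 24.96, 192×0.21 = 40.32, 192×0.18 = 34.56, 192×0.14 = 26.88, 192×0.16 = 30.72.
symbol 1: (41 − 34.56)²/34.56 = 41.4736/34.56 = 1.2000
symbol 2: (38 − 24.96)²/24.96 = 170.0416/24.96 = 6.8126
symbol 3: (18 − 40.32)²/40.32 = 498.1824/40.32 = 12.3557
symbol 4: (29 − 34.56)²/34.56 = 30.9136/34.56 = 0.8945
symbol 5: (36 − 26.88)²/26.88 = 83.1744/26.88 = 3.0943
symbol 6: (30 − 30.72)²/30.72 = 0.5184/30.72 = 0.0169
Sum = 24.374
df = 5. Since 24.374 > 9.236, we reject H₀.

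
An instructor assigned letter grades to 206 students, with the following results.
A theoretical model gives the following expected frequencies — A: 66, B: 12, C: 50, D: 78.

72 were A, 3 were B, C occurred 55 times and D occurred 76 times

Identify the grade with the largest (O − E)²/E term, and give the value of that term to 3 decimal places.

χ² = (72−66)²/66 + (3−12)²/12 + (55−50)²/50 + (76−78)²/78
   = 0.5455 + 6.7500 + 0.5000 + 0.0513
The largest term is for B: 6.750.

B, 6.750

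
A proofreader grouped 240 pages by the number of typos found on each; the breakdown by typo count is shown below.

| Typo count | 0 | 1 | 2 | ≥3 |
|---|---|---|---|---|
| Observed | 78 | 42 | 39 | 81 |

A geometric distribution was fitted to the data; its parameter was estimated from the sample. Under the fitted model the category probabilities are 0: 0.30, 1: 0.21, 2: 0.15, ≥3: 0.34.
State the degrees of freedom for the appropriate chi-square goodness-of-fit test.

There are k = 4 categories and 1 parameter estimated from the data, so df = 4 − 1 − 1 = 2.

2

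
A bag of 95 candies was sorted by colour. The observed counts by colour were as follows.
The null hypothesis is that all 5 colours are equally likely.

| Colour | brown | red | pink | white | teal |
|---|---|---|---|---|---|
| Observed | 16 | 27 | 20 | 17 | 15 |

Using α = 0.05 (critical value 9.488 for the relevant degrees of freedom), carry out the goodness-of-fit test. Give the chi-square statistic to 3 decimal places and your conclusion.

Expected count for each of the 5 categories: 95/5 = 19.
brown: (16 − 19)²/19 = 9/19 = 0.4737
red: (27 − 19)²/19 = 64/19 = 3.3684
pink: (20 − 19)²/19 = 1/19 = 0.0526
white: (17 − 19)²/19 = 4/19 = 0.2105
teal: (15 − 19)²/19 = 16/19 = 0.8421
Sum = 4.947
df = 4. Since 4.947 < 9.488, we do not reject H₀.

4.947; do not reject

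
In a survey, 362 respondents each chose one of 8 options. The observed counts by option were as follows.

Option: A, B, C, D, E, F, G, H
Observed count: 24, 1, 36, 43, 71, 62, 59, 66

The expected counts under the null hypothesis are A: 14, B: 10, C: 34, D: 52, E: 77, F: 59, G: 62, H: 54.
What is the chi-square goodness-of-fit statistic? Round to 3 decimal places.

χ² = (24−14)²/14 + (1−10)²/10 + (36−34)²/34 + (43−52)²/52 + (71−77)²/77 + (62−59)²/59 + (59−62)²/62 + (66−54)²/54
   = 7.1429 + 8.1000 + 0.1176 + 1.5577 + 0.4675 + 0.1525 + 0.1452 + 2.6667
Sum = 20.350

20.350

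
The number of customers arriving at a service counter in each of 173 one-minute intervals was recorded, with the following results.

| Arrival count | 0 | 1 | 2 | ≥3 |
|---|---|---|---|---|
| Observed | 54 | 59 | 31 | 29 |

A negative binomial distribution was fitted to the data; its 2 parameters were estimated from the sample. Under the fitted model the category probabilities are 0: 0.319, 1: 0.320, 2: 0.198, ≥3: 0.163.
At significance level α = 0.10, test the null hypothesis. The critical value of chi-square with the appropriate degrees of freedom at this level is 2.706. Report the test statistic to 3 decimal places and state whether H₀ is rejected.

0.597; do not reject

Expected counts E_i = n·p_i: 173×0.319 = 55.187, 173×0.320 = 55.36, 173×0.198 = 34.254, 173×0.163 = 28.199.
cat         O        E   (O−E)²/E
0          54   55.187     0.0255
1          59    55.36     0.2393
2          31   34.254     0.3091
≥3         29   28.199     0.0228
Sum = 0.597
df = 1. Since 0.597 < 2.706, we do not reject H₀.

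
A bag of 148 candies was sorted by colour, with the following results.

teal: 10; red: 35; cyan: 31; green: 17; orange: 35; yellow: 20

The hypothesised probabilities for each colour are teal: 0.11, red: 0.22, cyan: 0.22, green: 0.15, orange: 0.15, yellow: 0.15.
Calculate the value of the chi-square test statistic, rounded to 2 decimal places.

Expected counts E_i = n·p_i: 148×0.11 = 16.28, 148×0.22 = 32.56, 148×0.22 = 32.56, 148×0.15 = 22.2, 148×0.15 = 22.2, 148×0.15 = 22.2.
χ² = (10−16.28)²/16.28 + (35−32.56)²/32.56 + (31−32.56)²/32.56 + (17−22.2)²/22.2 + (35−22.2)²/22.2 + (20−22.2)²/22.2
   = 2.423 + 0.183 + 0.075 + 1.218 + 7.380 + 0.218
Sum = 11.50

11.50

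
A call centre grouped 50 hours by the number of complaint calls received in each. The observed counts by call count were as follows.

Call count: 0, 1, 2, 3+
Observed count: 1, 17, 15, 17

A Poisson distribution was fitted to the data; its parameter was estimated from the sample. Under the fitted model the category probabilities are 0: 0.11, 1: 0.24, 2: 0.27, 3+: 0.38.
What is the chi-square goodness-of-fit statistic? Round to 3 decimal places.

Expected counts E_i = n·p_i: 50×0.11 = 5.5, 50×0.24 = 12, 50×0.27 = 13.5, 50×0.38 = 19.
χ² = (1−5.5)²/5.5 + (17−12)²/12 + (15−13.5)²/13.5 + (17−19)²/19
   = 3.6818 + 2.0833 + 0.1667 + 0.2105
Sum = 6.142

6.142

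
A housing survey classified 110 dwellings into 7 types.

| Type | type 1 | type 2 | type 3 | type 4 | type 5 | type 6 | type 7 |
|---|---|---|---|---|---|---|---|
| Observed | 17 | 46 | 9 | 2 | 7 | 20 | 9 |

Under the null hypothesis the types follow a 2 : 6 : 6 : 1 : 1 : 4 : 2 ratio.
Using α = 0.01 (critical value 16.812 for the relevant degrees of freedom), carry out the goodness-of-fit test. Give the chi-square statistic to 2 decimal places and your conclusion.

Ratio total = 22. Expected counts: 110×2/22 = 10, 110×6/22 = 30, 110×6/22 = 30, 110×1/22 = 5, 110×1/22 = 5, 110×4/22 = 20, 110×2/22 = 10.
χ² = (17−10)²/10 + (46−30)²/30 + (9−30)²/30 + (2−5)²/5 + (7−5)²/5 + (20−20)²/20 + (9−10)²/10
   = 4.900 + 8.533 + 14.700 + 1.800 + 0.800 + 0.000 + 0.100
Sum = 30.83
df = 6. Since 30.83 > 16.812, we reject H₀.

30.83; reject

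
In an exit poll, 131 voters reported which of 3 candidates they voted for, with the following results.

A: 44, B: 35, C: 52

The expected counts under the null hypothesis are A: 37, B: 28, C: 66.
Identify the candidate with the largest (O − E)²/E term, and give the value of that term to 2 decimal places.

χ² = (44−37)²/37 + (35−28)²/28 + (52−66)²/66
   = 1.324 + 1.750 + 2.970
The largest term is for C: 2.97.

C, 2.97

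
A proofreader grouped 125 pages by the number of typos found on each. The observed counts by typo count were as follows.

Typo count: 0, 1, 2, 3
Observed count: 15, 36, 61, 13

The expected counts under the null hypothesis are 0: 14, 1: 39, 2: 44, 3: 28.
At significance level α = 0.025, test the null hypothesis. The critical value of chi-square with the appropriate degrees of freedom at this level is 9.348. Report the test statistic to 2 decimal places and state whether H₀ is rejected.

cat         O        E   (O−E)²/E
0          15       14      0.071
1          36       39      0.231
2          61       44      6.568
3          13       28      8.036
Sum = 14.91
df = 3. Since 14.91 > 9.348, we reject H₀.

14.91; reject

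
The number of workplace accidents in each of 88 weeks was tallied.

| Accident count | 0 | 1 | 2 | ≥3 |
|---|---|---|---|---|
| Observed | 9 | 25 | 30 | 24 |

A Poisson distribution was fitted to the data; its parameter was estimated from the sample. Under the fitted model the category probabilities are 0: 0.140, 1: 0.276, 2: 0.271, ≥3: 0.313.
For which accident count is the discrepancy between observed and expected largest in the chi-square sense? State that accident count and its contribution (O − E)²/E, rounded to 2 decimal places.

2, 1.59

Expected counts E_i = n·p_i: 88×0.140 = 12.32, 88×0.276 = 24.288, 88×0.271 = 23.848, 88×0.313 = 27.544.
χ² = (9−12.32)²/12.32 + (25−24.288)²/24.288 + (30−23.848)²/23.848 + (24−27.544)²/27.544
   = 0.895 + 0.021 + 1.587 + 0.456
The largest term is for 2: 1.59.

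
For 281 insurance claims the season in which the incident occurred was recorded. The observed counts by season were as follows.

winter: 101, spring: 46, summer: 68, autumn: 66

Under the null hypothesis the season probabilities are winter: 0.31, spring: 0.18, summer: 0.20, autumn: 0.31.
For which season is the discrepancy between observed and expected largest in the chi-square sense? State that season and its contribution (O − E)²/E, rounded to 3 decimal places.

autumn, 5.116

Expected counts E_i = n·p_i: 281×0.31 = 87.11, 281×0.18 = 50.58, 281×0.20 = 56.2, 281×0.31 = 87.11.
cat         O        E   (O−E)²/E
winter    101    87.11     2.2148
spring     46    50.58     0.4147
summer     68     56.2     2.4776
autumn     66    87.11     5.1157
The largest term is for autumn: 5.116.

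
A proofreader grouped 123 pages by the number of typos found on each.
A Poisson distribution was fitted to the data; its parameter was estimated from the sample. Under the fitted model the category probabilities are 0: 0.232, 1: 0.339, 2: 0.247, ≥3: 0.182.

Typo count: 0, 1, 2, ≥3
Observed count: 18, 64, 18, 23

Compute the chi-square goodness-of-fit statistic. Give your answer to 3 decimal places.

20.882

Expected counts E_i = n·p_i: 123×0.232 = 28.536, 123×0.339 = 41.697, 123×0.247 = 30.381, 123×0.182 = 22.386.
χ² = (18−28.536)²/28.536 + (64−41.697)²/41.697 + (18−30.381)²/30.381 + (23−22.386)²/22.386
   = 3.8901 + 11.9295 + 5.0456 + 0.0168
Sum = 20.882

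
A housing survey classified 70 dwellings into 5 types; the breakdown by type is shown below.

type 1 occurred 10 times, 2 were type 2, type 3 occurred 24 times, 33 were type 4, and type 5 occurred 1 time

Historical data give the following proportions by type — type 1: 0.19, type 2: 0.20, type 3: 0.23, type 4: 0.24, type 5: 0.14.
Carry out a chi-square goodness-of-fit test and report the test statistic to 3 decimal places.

Expected counts E_i = n·p_i: 70×0.19 = 13.3, 70×0.20 = 14, 70×0.23 = 16.1, 70×0.24 = 16.8, 70×0.14 = 9.8.
type 1: (10 − 13.3)²/13.3 = 10.89/13.3 = 0.8188
type 2: (2 − 14)²/14 = 144/14 = 10.2857
type 3: (24 − 16.1)²/16.1 = 62.41/16.1 = 3.8764
type 4: (33 − 16.8)²/16.8 = 262.44/16.8 = 15.6214
type 5: (1 − 9.8)²/9.8 = 77.44/9.8 = 7.9020
Sum = 38.504

38.504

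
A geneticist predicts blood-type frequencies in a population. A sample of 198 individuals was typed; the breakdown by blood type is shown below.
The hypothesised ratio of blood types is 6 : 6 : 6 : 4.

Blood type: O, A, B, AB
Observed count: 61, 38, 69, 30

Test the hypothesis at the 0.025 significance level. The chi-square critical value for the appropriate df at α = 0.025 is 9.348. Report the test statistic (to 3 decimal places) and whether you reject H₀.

10.815; reject

Ratio total = 22. Expected counts: 198×6/22 = 54, 198×6/22 = 54, 198×6/22 = 54, 198×4/22 = 36.
cat         O        E   (O−E)²/E
O          61       54     0.9074
A          38       54     4.7407
B          69       54     4.1667
AB         30       36     1.0000
Sum = 10.815
df = 3. Since 10.815 > 9.348, we reject H₀.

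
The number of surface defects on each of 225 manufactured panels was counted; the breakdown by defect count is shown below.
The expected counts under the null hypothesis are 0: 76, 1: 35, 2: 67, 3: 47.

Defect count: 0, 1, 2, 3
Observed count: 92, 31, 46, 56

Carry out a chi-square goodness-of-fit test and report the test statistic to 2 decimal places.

12.13

0: (92 − 76)²/76 = 256/76 = 3.368
1: (31 − 35)²/35 = 16/35 = 0.457
2: (46 − 67)²/67 = 441/67 = 6.582
3: (56 − 47)²/47 = 81/47 = 1.723
Sum = 12.13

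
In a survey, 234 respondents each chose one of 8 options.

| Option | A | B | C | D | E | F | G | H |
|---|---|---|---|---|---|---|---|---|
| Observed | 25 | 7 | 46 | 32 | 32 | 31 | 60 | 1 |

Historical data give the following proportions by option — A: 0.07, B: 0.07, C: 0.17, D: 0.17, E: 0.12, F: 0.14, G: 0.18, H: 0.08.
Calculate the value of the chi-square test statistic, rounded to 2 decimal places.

Expected counts E_i = n·p_i: 234×0.07 = 16.38, 234×0.07 = 16.38, 234×0.17 = 39.78, 234×0.17 = 39.78, 234×0.12 = 28.08, 234×0.14 = 32.76, 234×0.18 = 42.12, 234×0.08 = 18.72.
A: (25 − 16.38)²/16.38 = 74.3044/16.38 = 4.536
B: (7 − 16.38)²/16.38 = 87.9844/16.38 = 5.371
C: (46 − 39.78)²/39.78 = 38.6884/39.78 = 0.973
D: (32 − 39.78)²/39.78 = 60.5284/39.78 = 1.522
E: (32 − 28.08)²/28.08 = 15.3664/28.08 = 0.547
F: (31 − 32.76)²/32.76 = 3.0976/32.76 = 0.095
G: (60 − 42.12)²/42.12 = 319.6944/42.12 = 7.590
H: (1 − 18.72)²/18.72 = 313.9984/18.72 = 16.773
Sum = 37.41

37.41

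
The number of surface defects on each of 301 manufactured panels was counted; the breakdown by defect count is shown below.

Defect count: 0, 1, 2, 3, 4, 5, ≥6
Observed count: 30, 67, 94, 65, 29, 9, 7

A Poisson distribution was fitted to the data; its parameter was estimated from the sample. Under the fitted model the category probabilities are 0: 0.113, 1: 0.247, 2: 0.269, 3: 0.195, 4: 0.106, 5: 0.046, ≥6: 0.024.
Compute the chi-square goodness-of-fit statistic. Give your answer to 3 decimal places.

5.942

Expected counts E_i = n·p_i: 301×0.113 = 34.013, 301×0.247 = 74.347, 301×0.269 = 80.969, 301×0.195 = 58.695, 301×0.106 = 31.906, 301×0.046 = 13.846, 301×0.024 = 7.224.
χ² = (30−34.013)²/34.013 + (67−74.347)²/74.347 + (94−80.969)²/80.969 + (65−58.695)²/58.695 + (29−31.906)²/31.906 + (9−13.846)²/13.846 + (7−7.224)²/7.224
   = 0.4735 + 0.7260 + 2.0972 + 0.6773 + 0.2647 + 1.6961 + 0.0069
Sum = 5.942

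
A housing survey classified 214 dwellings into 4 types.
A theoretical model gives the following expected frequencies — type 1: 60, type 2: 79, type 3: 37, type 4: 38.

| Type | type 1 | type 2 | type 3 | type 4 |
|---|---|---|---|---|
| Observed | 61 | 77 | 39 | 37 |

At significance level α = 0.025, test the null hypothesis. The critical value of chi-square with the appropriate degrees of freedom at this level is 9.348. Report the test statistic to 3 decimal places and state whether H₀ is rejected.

χ² = (61−60)²/60 + (77−79)²/79 + (39−37)²/37 + (37−38)²/38
   = 0.0167 + 0.0506 + 0.1081 + 0.0263
Sum = 0.202
df = 3. Since 0.202 < 9.348, we do not reject H₀.

0.202; do not reject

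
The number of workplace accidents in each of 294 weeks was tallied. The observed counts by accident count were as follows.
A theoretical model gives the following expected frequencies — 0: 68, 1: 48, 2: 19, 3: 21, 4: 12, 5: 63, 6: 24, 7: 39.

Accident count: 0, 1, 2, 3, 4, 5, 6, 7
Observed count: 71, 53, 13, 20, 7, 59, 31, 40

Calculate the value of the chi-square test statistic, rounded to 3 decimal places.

0: (71 − 68)²/68 = 9/68 = 0.1324
1: (53 − 48)²/48 = 25/48 = 0.5208
2: (13 − 19)²/19 = 36/19 = 1.8947
3: (20 − 21)²/21 = 1/21 = 0.0476
4: (7 − 12)²/12 = 25/12 = 2.0833
5: (59 − 63)²/63 = 16/63 = 0.2540
6: (31 − 24)²/24 = 49/24 = 2.0417
7: (40 − 39)²/39 = 1/39 = 0.0256
Sum = 7.000

7.000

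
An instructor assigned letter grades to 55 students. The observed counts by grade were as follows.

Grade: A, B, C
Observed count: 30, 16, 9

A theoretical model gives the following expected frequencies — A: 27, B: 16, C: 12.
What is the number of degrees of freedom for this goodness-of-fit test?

2

There are k = 3 categories and no parameters were estimated from the data, so df = 3 − 1 = 2.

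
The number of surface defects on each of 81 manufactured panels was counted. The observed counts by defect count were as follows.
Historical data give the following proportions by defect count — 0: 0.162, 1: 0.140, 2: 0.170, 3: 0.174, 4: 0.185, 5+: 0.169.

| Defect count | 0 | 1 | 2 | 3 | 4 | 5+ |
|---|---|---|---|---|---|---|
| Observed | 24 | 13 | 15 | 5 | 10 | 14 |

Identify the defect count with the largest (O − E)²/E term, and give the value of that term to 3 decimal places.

0, 9.018

Expected counts E_i = n·p_i: 81×0.162 = 13.122, 81×0.140 = 11.34, 81×0.170 = 13.77, 81×0.174 = 14.094, 81×0.185 = 14.985, 81×0.169 = 13.689.
cat         O        E   (O−E)²/E
0          24   13.122     9.0177
1          13    11.34     0.2430
2          15    13.77     0.1099
3           5   14.094     5.8678
4          10   14.985     1.6583
5+         14   13.689     0.0071
The largest term is for 0: 9.018.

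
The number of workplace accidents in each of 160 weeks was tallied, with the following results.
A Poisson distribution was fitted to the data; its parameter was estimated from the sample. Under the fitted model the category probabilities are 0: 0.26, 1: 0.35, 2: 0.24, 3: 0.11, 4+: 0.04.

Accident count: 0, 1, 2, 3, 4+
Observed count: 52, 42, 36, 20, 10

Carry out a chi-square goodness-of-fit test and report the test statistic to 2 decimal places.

Expected counts E_i = n·p_i: 160×0.26 = 41.6, 160×0.35 = 56, 160×0.24 = 38.4, 160×0.11 = 17.6, 160×0.04 = 6.4.
χ² = (52−41.6)²/41.6 + (42−56)²/56 + (36−38.4)²/38.4 + (20−17.6)²/17.6 + (10−6.4)²/6.4
   = 2.600 + 3.500 + 0.150 + 0.327 + 2.025
Sum = 8.60

8.60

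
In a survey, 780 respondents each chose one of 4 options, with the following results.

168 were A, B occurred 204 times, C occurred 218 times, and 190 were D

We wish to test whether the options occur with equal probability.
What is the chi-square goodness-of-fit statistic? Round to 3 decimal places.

6.995

Expected count for each of the 4 categories: 780/4 = 195.
χ² = (168−195)²/195 + (204−195)²/195 + (218−195)²/195 + (190−195)²/195
   = 3.7385 + 0.4154 + 2.7128 + 0.1282
Sum = 6.995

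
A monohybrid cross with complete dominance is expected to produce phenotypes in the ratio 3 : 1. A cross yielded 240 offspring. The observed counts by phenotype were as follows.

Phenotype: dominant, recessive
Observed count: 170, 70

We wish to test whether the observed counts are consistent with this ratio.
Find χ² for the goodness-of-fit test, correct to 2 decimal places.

Ratio total = 4. Expected counts: 240×3/4 = 180, 240×1/4 = 60.
dominant: (170 − 180)²/180 = 100/180 = 0.556
recessive: (70 − 60)²/60 = 100/60 = 1.667
Sum = 2.22

2.22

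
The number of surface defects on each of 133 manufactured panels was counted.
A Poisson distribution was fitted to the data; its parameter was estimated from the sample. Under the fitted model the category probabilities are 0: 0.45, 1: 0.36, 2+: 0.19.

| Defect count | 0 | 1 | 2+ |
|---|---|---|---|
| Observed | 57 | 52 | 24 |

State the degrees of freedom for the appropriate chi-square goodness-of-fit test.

There are k = 3 categories and 1 parameter estimated from the data, so df = 3 − 1 − 1 = 1.

1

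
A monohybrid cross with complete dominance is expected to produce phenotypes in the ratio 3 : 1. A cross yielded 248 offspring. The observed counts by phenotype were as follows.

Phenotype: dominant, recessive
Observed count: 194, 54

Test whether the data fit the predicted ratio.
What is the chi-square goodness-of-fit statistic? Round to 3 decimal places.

1.376

Ratio total = 4. Expected counts: 248×3/4 = 186, 248×1/4 = 62.
cat            O        E   (O−E)²/E
dominant     194      186     0.3441
recessive     54       62     1.0323
Sum = 1.376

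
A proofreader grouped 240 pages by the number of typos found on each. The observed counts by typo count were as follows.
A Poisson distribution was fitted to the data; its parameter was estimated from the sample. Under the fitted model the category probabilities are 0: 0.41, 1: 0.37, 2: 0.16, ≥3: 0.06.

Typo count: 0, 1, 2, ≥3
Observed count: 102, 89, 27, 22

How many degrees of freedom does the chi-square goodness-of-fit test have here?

There are k = 4 categories and 1 parameter estimated from the data, so df = 4 − 1 − 1 = 2.

2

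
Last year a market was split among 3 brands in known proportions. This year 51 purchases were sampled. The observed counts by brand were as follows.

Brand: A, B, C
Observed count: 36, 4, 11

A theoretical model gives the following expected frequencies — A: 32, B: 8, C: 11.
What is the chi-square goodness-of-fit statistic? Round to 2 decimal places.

2.50

A: (36 − 32)²/32 = 16/32 = 0.500
B: (4 − 8)²/8 = 16/8 = 2.000
C: (11 − 11)²/11 = 0/11 = 0.000
Sum = 2.50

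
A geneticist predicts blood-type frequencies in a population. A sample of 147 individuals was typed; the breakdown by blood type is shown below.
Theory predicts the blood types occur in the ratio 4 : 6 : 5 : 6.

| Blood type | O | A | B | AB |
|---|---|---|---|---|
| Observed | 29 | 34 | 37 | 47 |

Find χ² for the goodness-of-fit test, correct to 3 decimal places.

2.269

Ratio total = 21. Expected counts: 147×4/21 = 28, 147×6/21 = 42, 147×5/21 = 35, 147×6/21 = 42.
O: (29 − 28)²/28 = 1/28 = 0.0357
A: (34 − 42)²/42 = 64/42 = 1.5238
B: (37 − 35)²/35 = 4/35 = 0.1143
AB: (47 − 42)²/42 = 25/42 = 0.5952
Sum = 2.269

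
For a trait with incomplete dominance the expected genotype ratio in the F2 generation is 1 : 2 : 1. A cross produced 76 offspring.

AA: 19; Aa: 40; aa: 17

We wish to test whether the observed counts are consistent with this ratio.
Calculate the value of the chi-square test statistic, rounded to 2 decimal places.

0.32

Ratio total = 4. Expected counts: 76×1/4 = 19, 76×2/4 = 38, 76×1/4 = 19.
χ² = (19−19)²/19 + (40−38)²/38 + (17−19)²/19
   = 0.000 + 0.105 + 0.211
Sum = 0.32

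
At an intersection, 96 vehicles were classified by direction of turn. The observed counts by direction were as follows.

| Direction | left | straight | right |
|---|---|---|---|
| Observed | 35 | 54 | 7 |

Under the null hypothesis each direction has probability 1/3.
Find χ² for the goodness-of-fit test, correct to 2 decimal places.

Expected count for each of the 3 categories: 96/3 = 32.
cat           O        E   (O−E)²/E
left         35       32      0.281
straight     54       32     15.125
right         7       32     19.531
Sum = 34.94

34.94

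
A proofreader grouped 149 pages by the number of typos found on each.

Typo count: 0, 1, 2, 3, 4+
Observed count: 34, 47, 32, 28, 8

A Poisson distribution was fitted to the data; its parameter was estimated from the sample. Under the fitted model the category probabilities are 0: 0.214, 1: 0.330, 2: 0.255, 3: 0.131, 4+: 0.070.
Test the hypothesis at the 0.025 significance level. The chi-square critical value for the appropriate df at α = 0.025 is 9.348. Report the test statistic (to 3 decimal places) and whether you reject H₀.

5.433; do not reject

Expected counts E_i = n·p_i: 149×0.214 = 31.886, 149×0.330 = 49.17, 149×0.255 = 37.995, 149×0.131 = 19.519, 149×0.070 = 10.43.
χ² = (34−31.886)²/31.886 + (47−49.17)²/49.17 + (32−37.995)²/37.995 + (28−19.519)²/19.519 + (8−10.43)²/10.43
   = 0.1402 + 0.0958 + 0.9459 + 3.6850 + 0.5661
Sum = 5.433
df = 3. Since 5.433 < 9.348, we do not reject H₀.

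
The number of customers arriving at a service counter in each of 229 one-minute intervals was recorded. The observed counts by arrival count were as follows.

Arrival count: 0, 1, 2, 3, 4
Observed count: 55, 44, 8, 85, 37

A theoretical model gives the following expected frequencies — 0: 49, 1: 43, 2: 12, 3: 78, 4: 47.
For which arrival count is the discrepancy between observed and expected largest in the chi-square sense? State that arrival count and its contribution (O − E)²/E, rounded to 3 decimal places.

4, 2.128

χ² = (55−49)²/49 + (44−43)²/43 + (8−12)²/12 + (85−78)²/78 + (37−47)²/47
   = 0.7347 + 0.0233 + 1.3333 + 0.6282 + 2.1277
The largest term is for 4: 2.128.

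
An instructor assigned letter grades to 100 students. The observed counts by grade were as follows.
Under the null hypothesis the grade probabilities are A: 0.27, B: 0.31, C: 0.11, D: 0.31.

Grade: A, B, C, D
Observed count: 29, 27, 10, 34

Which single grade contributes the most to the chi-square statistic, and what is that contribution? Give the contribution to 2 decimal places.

B, 0.52

Expected counts E_i = n·p_i: 100×0.27 = 27, 100×0.31 = 31, 100×0.11 = 11, 100×0.31 = 31.
χ² = (29−27)²/27 + (27−31)²/31 + (10−11)²/11 + (34−31)²/31
   = 0.148 + 0.516 + 0.091 + 0.290
The largest term is for B: 0.52.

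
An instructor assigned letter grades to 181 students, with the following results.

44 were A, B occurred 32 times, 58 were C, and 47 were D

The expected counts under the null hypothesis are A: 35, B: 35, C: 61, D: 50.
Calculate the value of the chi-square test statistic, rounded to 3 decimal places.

2.899

χ² = (44−35)²/35 + (32−35)²/35 + (58−61)²/61 + (47−50)²/50
   = 2.3143 + 0.2571 + 0.1475 + 0.1800
Sum = 2.899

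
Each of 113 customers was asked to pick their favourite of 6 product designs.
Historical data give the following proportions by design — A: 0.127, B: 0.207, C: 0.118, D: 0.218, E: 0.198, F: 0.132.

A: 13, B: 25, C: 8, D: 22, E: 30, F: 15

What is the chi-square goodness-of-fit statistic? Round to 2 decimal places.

5.25

Expected counts E_i = n·p_i: 113×0.127 = 14.351, 113×0.207 = 23.391, 113×0.118 = 13.334, 113×0.218 = 24.634, 113×0.198 = 22.374, 113×0.132 = 14.916.
χ² = (13−14.351)²/14.351 + (25−23.391)²/23.391 + (8−13.334)²/13.334 + (22−24.634)²/24.634 + (30−22.374)²/22.374 + (15−14.916)²/14.916
   = 0.127 + 0.111 + 2.134 + 0.282 + 2.599 + 0.000
Sum = 5.25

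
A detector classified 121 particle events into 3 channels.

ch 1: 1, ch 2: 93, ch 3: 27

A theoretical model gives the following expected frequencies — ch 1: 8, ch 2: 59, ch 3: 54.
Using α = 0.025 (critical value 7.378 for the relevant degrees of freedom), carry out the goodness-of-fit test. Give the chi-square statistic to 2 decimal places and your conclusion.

39.22; reject

cat         O        E   (O−E)²/E
ch 1        1        8      6.125
ch 2       93       59     19.593
ch 3       27       54     13.500
Sum = 39.22
df = 2. Since 39.22 > 7.378, we reject H₀.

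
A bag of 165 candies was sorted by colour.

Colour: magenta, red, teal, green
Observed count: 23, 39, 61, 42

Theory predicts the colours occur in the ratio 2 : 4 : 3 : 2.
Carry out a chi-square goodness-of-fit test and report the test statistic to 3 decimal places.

Ratio total = 11. Expected counts: 165×2/11 = 30, 165×4/11 = 60, 165×3/11 = 45, 165×2/11 = 30.
cat          O        E   (O−E)²/E
magenta     23       30     1.6333
red         39       60     7.3500
teal        61       45     5.6889
green       42       30     4.8000
Sum = 19.472

19.472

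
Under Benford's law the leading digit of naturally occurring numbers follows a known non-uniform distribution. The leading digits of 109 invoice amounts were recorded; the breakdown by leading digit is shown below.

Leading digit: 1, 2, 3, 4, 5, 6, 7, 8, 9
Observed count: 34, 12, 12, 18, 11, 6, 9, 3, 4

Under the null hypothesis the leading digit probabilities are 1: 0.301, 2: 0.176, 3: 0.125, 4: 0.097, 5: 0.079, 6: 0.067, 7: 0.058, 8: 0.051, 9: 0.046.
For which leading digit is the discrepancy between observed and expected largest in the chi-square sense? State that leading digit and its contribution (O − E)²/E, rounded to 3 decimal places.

4, 5.217

Expected counts E_i = n·p_i: 109×0.301 = 32.809, 109×0.176 = 19.184, 109×0.125 = 13.625, 109×0.097 = 10.573, 109×0.079 = 8.611, 109×0.067 = 7.303, 109×0.058 = 6.322, 109×0.051 = 5.559, 109×0.046 = 5.014.
cat         O        E   (O−E)²/E
1          34   32.809     0.0432
2          12   19.184     2.6903
3          12   13.625     0.1938
4          18   10.573     5.2171
5          11    8.611     0.6628
6           6    7.303     0.2325
7           9    6.322     1.1344
8           3    5.559     1.1780
9           4    5.014     0.2051
The largest term is for 4: 5.217.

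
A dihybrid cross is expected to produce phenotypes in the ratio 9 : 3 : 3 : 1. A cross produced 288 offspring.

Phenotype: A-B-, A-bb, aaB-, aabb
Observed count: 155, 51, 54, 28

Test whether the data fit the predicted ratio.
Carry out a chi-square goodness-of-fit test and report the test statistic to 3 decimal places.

6.025

Ratio total = 16. Expected counts: 288×9/16 = 162, 288×3/16 = 54, 288×3/16 = 54, 288×1/16 = 18.
cat         O        E   (O−E)²/E
A-B-      155      162     0.3025
A-bb       51       54     0.1667
aaB-       54       54     0.0000
aabb       28       18     5.5556
Sum = 6.025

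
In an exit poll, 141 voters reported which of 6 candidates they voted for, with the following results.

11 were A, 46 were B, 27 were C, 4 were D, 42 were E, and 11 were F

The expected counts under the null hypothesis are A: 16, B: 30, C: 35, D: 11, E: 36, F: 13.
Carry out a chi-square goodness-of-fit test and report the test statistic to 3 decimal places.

17.687

A: (11 − 16)²/16 = 25/16 = 1.5625
B: (46 − 30)²/30 = 256/30 = 8.5333
C: (27 − 35)²/35 = 64/35 = 1.8286
D: (4 − 11)²/11 = 49/11 = 4.4545
E: (42 − 36)²/36 = 36/36 = 1.0000
F: (11 − 13)²/13 = 4/13 = 0.3077
Sum = 17.687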